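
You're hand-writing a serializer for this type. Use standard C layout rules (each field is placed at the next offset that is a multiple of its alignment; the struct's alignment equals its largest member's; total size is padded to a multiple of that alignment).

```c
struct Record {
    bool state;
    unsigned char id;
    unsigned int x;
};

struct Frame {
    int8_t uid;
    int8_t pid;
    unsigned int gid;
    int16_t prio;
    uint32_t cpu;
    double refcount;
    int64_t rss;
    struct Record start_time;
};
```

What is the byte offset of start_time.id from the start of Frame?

Record: @0: state [1B, align 1] → 1; @1: id [1B, align 1] → 2; +2 pad (align 4); @4: x [4B, align 4] → 8; size 8, align 4
@0: uid [1B, align 1] → 1
@1: pid [1B, align 1] → 2
+2 pad (align 4)
@4: gid [4B, align 4] → 8
@8: prio [2B, align 2] → 10
+2 pad (align 4)
@12: cpu [4B, align 4] → 16
@16: refcount [8B, align 8] → 24
@24: rss [8B, align 8] → 32
@32: start_time [8B, align 4] → 40
within Record: id at 1
32 + 1 = 33

33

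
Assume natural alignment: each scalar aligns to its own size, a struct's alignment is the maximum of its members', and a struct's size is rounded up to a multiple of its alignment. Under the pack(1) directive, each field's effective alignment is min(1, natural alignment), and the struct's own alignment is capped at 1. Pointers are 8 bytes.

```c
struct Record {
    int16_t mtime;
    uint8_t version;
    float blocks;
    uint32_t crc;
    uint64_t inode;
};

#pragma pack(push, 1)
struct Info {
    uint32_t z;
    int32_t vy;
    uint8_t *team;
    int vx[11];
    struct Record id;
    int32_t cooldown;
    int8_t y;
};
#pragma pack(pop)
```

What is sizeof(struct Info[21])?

1869

Record: mtime at 0 (size 2, align 2) → ends 2; version at 2 (size 1, align 1) → ends 3; pad 1 to align 4 for blocks; blocks at 4 (size 4, align 4) → ends 8; crc at 8 (size 4, align 4) → ends 12; pad 4 to align 8 for inode; inode at 16 (size 8, align 8) → ends 24; total 24 bytes, alignment 8
z at 0 (size 4, align 1) → ends 4
vy at 4 (size 4, align 1) → ends 8
team at 8 (size 8, align 1) → ends 16
vx at 16 (size 44, align 1) → ends 60
id at 60 (size 24, align 1) → ends 84
cooldown at 84 (size 4, align 1) → ends 88
y at 88 (size 1, align 1) → ends 89
total 89 bytes, alignment 1
array of 21: 21 × 89 = 1869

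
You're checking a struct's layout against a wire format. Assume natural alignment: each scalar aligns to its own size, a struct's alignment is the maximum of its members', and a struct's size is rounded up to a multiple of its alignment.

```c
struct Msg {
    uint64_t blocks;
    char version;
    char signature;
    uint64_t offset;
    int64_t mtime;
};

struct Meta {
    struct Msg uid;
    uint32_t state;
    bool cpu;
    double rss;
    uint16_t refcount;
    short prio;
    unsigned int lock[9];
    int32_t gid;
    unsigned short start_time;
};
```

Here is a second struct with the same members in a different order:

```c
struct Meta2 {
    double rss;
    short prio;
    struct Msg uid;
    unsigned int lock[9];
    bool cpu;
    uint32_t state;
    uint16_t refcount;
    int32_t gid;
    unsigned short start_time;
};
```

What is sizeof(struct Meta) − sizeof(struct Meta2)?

-8

Msg: @0: blocks [8B, align 8] → 8; @8: version [1B, align 1] → 9; @9: signature [1B, align 1] → 10; +6 pad (align 8); @16: offset [8B, align 8] → 24; @24: mtime [8B, align 8] → 32; size 32, align 8
@0: uid [32B, align 8] → 32
@32: state [4B, align 4] → 36
@36: cpu [1B, align 1] → 37
+3 pad (align 8)
@40: rss [8B, align 8] → 48
@48: refcount [2B, align 2] → 50
@50: prio [2B, align 2] → 52
@52: lock [36B, align 4] → 88
@88: gid [4B, align 4] → 92
@92: start_time [2B, align 2] → 94
+2 tail pad (align 8)
size 96, align 8
— Meta2 —
@0: rss [8B, align 8] → 8
@8: prio [2B, align 2] → 10
+6 pad (align 8)
@16: uid [32B, align 8] → 48
@48: lock [36B, align 4] → 84
@84: cpu [1B, align 1] → 85
+3 pad (align 4)
@88: state [4B, align 4] → 92
@92: refcount [2B, align 2] → 94
+2 pad (align 4)
@96: gid [4B, align 4] → 100
@100: start_time [2B, align 2] → 102
+2 tail pad (align 8)
size 104, align 8
96 − 104 = -8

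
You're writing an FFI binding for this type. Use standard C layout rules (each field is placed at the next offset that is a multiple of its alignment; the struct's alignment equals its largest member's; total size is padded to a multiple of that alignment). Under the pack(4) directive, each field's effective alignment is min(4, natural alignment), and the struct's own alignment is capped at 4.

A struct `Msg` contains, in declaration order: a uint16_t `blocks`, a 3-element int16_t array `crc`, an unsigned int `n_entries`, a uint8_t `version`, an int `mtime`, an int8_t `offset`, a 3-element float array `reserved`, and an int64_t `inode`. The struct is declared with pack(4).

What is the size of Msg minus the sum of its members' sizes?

6

blocks at 0 (size 2, align 2) → ends 2
crc at 2 (size 6, align 2) → ends 8
n_entries at 8 (size 4, align 4) → ends 12
version at 12 (size 1, align 1) → ends 13
pad 3 to align 4 for mtime
mtime at 16 (size 4, align 4) → ends 20
offset at 20 (size 1, align 1) → ends 21
pad 3 to align 4 for reserved
reserved at 24 (size 12, align 4) → ends 36
inode at 36 (size 8, align 4) → ends 44
total 44 bytes, alignment 4
data bytes 38, size 44 → padding 6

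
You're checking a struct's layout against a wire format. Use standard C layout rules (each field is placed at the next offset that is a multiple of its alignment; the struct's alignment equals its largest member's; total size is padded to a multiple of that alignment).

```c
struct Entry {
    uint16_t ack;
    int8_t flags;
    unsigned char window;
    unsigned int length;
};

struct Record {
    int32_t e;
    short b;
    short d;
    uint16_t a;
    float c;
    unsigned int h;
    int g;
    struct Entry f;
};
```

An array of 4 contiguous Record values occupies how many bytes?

128

Entry: @0: ack [2B, align 2] → 2; @2: flags [1B, align 1] → 3; @3: window [1B, align 1] → 4; @4: length [4B, align 4] → 8; size 8, align 4
@0: e [4B, align 4] → 4
@4: b [2B, align 2] → 6
@6: d [2B, align 2] → 8
@8: a [2B, align 2] → 10
+2 pad (align 4)
@12: c [4B, align 4] → 16
@16: h [4B, align 4] → 20
@20: g [4B, align 4] → 24
@24: f [8B, align 4] → 32
size 32, align 4
array of 4: 4 × 32 = 128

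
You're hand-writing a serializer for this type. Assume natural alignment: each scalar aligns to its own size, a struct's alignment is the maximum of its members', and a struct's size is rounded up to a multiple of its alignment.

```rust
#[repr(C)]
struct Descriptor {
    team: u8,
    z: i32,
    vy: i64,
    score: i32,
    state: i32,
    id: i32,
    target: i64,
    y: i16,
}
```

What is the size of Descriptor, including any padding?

@0: team [1B, align 1] → 1
+3 pad (align 4)
@4: z [4B, align 4] → 8
@8: vy [8B, align 8] → 16
@16: score [4B, align 4] → 20
@20: state [4B, align 4] → 24
@24: id [4B, align 4] → 28
+4 pad (align 8)
@32: target [8B, align 8] → 40
@40: y [2B, align 2] → 42
+6 tail pad (align 8)
size 48, align 8

48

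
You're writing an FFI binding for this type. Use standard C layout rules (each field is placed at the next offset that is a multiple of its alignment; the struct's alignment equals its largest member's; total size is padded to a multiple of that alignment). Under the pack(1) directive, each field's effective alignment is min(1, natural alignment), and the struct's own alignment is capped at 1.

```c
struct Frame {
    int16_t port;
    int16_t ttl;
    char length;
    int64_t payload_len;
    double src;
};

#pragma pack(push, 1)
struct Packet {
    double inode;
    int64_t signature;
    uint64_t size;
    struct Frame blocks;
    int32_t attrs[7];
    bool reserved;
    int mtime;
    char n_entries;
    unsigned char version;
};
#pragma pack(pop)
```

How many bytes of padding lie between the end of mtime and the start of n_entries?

Frame: port at 0 (size 2, align 2) → ends 2; ttl at 2 (size 2, align 2) → ends 4; length at 4 (size 1, align 1) → ends 5; pad 3 to align 8 for payload_len; payload_len at 8 (size 8, align 8) → ends 16; src at 16 (size 8, align 8) → ends 24; total 24 bytes, alignment 8
inode at 0 (size 8, align 1) → ends 8
signature at 8 (size 8, align 1) → ends 16
size at 16 (size 8, align 1) → ends 24
blocks at 24 (size 24, align 1) → ends 48
attrs at 48 (size 28, align 1) → ends 76
reserved at 76 (size 1, align 1) → ends 77
mtime at 77 (size 4, align 1) → ends 81
n_entries at 81 (size 1, align 1) → ends 82

0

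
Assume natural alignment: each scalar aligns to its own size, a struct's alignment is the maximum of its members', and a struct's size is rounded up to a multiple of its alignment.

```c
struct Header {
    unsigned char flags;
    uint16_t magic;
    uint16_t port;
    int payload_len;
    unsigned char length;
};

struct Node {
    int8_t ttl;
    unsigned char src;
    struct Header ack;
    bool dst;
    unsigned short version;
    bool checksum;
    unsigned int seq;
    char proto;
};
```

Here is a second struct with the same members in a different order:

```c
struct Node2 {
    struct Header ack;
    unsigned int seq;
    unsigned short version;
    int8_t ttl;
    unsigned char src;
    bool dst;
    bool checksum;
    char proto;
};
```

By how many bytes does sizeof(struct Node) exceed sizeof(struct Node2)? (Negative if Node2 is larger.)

Header: flags at 0 (size 1, align 1) → ends 1; pad 1 to align 2 for magic; magic at 2 (size 2, align 2) → ends 4; port at 4 (size 2, align 2) → ends 6; pad 2 to align 4 for payload_len; payload_len at 8 (size 4, align 4) → ends 12; length at 12 (size 1, align 1) → ends 13; tail pad 3 to reach multiple of 4; total 16 bytes, alignment 4
ttl at 0 (size 1, align 1) → ends 1
src at 1 (size 1, align 1) → ends 2
pad 2 to align 4 for ack
ack at 4 (size 16, align 4) → ends 20
dst at 20 (size 1, align 1) → ends 21
pad 1 to align 2 for version
version at 22 (size 2, align 2) → ends 24
checksum at 24 (size 1, align 1) → ends 25
pad 3 to align 4 for seq
seq at 28 (size 4, align 4) → ends 32
proto at 32 (size 1, align 1) → ends 33
tail pad 3 to reach multiple of 4
total 36 bytes, alignment 4
— Node2 —
ack at 0 (size 16, align 4) → ends 16
seq at 16 (size 4, align 4) → ends 20
version at 20 (size 2, align 2) → ends 22
ttl at 22 (size 1, align 1) → ends 23
src at 23 (size 1, align 1) → ends 24
dst at 24 (size 1, align 1) → ends 25
checksum at 25 (size 1, align 1) → ends 26
proto at 26 (size 1, align 1) → ends 27
tail pad 1 to reach multiple of 4
total 28 bytes, alignment 4
36 − 28 = 8

8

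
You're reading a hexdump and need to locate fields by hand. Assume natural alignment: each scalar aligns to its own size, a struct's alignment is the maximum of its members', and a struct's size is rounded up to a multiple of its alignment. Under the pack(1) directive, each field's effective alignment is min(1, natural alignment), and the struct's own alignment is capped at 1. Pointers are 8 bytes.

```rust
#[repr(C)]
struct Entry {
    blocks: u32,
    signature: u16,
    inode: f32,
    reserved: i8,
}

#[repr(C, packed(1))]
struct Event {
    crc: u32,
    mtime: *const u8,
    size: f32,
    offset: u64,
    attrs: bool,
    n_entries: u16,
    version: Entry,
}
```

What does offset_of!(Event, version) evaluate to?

27

Entry: @0: blocks [4B, align 4] → 4; @4: signature [2B, align 2] → 6; +2 pad (align 4); @8: inode [4B, align 4] → 12; @12: reserved [1B, align 1] → 13; +3 tail pad (align 4); size 16, align 4
@0: crc [4B, align 1] → 4
@4: mtime [8B, align 1] → 12
@12: size [4B, align 1] → 16
@16: offset [8B, align 1] → 24
@24: attrs [1B, align 1] → 25
@25: n_entries [2B, align 1] → 27
@27: version [16B, align 1] → 43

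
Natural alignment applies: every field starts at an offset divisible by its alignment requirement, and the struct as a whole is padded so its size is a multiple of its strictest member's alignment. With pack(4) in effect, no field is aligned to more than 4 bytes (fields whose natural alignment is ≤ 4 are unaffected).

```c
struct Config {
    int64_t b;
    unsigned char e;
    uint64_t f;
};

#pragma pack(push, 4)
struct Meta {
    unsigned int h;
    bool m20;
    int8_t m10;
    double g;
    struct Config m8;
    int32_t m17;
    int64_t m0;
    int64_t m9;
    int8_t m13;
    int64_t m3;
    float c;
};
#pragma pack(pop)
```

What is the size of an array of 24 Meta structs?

Config: 0..8  b  (8B, 8-aligned); 8..9  e  (1B, 1-aligned); 9..16  -- padding (7B); 16..24  f  (8B, 8-aligned); sizeof = 24, alignof = 8
0..4  h  (4B, 4-aligned)
4..5  m20  (1B, 1-aligned)
5..6  m10  (1B, 1-aligned)
6..8  -- padding (2B)
8..16  g  (8B, 4-aligned)
16..40  m8  (24B, 4-aligned)
40..44  m17  (4B, 4-aligned)
44..52  m0  (8B, 4-aligned)
52..60  m9  (8B, 4-aligned)
60..61  m13  (1B, 1-aligned)
61..64  -- padding (3B)
64..72  m3  (8B, 4-aligned)
72..76  c  (4B, 4-aligned)
sizeof = 76, alignof = 4
array of 24: 24 × 76 = 1824

1824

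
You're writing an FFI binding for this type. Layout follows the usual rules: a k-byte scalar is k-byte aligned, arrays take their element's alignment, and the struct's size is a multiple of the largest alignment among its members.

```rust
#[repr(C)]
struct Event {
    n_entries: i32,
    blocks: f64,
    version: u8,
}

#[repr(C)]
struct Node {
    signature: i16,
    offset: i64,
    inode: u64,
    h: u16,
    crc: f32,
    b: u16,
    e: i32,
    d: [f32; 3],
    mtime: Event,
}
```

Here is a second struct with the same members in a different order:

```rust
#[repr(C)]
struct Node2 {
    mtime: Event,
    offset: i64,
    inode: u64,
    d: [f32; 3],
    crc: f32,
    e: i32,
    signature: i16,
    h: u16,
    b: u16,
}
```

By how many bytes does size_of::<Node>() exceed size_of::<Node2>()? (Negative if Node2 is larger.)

Event: 0..4  n_entries  (4B, 4-aligned); 4..8  -- padding (4B); 8..16  blocks  (8B, 8-aligned); 16..17  version  (1B, 1-aligned); 17..24  -- tail padding (7B); sizeof = 24, alignof = 8
0..2  signature  (2B, 2-aligned)
2..8  -- padding (6B)
8..16  offset  (8B, 8-aligned)
16..24  inode  (8B, 8-aligned)
24..26  h  (2B, 2-aligned)
26..28  -- padding (2B)
28..32  crc  (4B, 4-aligned)
32..34  b  (2B, 2-aligned)
34..36  -- padding (2B)
36..40  e  (4B, 4-aligned)
40..52  d  (12B, 4-aligned)
52..56  -- padding (4B)
56..80  mtime  (24B, 8-aligned)
sizeof = 80, alignof = 8
— Node2 —
0..24  mtime  (24B, 8-aligned)
24..32  offset  (8B, 8-aligned)
32..40  inode  (8B, 8-aligned)
40..52  d  (12B, 4-aligned)
52..56  crc  (4B, 4-aligned)
56..60  e  (4B, 4-aligned)
60..62  signature  (2B, 2-aligned)
62..64  h  (2B, 2-aligned)
64..66  b  (2B, 2-aligned)
66..72  -- tail padding (6B)
sizeof = 72, alignof = 8
80 − 72 = 8

8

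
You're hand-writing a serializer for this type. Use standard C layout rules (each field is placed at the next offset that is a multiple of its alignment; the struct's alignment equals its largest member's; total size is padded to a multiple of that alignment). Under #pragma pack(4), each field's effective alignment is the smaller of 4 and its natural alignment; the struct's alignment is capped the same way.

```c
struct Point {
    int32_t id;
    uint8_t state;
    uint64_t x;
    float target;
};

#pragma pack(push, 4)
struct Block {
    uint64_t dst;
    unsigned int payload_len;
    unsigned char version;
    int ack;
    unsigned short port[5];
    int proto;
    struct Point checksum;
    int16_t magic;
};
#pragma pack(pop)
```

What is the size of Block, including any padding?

Point: id at 0 (size 4, align 4) → ends 4; state at 4 (size 1, align 1) → ends 5; pad 3 to align 8 for x; x at 8 (size 8, align 8) → ends 16; target at 16 (size 4, align 4) → ends 20; tail pad 4 to reach multiple of 8; total 24 bytes, alignment 8
dst at 0 (size 8, align 4) → ends 8
payload_len at 8 (size 4, align 4) → ends 12
version at 12 (size 1, align 1) → ends 13
pad 3 to align 4 for ack
ack at 16 (size 4, align 4) → ends 20
port at 20 (size 10, align 2) → ends 30
pad 2 to align 4 for proto
proto at 32 (size 4, align 4) → ends 36
checksum at 36 (size 24, align 4) → ends 60
magic at 60 (size 2, align 2) → ends 62
tail pad 2 to reach multiple of 4
total 64 bytes, alignment 4

64 bytes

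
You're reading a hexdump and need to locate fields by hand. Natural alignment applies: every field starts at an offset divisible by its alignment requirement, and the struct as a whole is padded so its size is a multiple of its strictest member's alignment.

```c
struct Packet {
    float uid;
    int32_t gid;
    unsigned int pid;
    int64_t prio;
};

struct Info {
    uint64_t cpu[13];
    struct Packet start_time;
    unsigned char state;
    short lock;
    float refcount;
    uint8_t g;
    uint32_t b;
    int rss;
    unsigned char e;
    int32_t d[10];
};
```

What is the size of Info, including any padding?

192

Packet: uid at 0 (size 4, align 4) → ends 4; gid at 4 (size 4, align 4) → ends 8; pid at 8 (size 4, align 4) → ends 12; pad 4 to align 8 for prio; prio at 16 (size 8, align 8) → ends 24; total 24 bytes, alignment 8
cpu at 0 (size 104, align 8) → ends 104
start_time at 104 (size 24, align 8) → ends 128
state at 128 (size 1, align 1) → ends 129
pad 1 to align 2 for lock
lock at 130 (size 2, align 2) → ends 132
refcount at 132 (size 4, align 4) → ends 136
g at 136 (size 1, align 1) → ends 137
pad 3 to align 4 for b
b at 140 (size 4, align 4) → ends 144
rss at 144 (size 4, align 4) → ends 148
e at 148 (size 1, align 1) → ends 149
pad 3 to align 4 for d
d at 152 (size 40, align 4) → ends 192
total 192 bytes, alignment 8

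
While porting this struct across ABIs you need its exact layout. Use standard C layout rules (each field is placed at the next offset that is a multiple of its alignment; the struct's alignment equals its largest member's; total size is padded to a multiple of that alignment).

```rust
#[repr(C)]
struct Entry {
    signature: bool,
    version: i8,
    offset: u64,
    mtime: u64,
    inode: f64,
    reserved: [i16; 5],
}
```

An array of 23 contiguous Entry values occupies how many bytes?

@0: signature [1B, align 1] → 1
@1: version [1B, align 1] → 2
+6 pad (align 8)
@8: offset [8B, align 8] → 16
@16: mtime [8B, align 8] → 24
@24: inode [8B, align 8] → 32
@32: reserved [10B, align 2] → 42
+6 tail pad (align 8)
size 48, align 8
array of 23: 23 × 48 = 1104

1104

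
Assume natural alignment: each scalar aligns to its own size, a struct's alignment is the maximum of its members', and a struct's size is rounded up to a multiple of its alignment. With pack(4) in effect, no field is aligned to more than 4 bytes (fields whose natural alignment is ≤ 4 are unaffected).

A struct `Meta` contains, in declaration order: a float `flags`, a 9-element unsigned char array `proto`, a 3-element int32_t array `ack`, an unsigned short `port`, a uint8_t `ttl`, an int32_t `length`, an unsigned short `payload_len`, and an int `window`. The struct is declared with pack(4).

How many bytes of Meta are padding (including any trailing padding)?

6

0..4  flags  (4B, 4-aligned)
4..13  proto  (9B, 1-aligned)
13..16  -- padding (3B)
16..28  ack  (12B, 4-aligned)
28..30  port  (2B, 2-aligned)
30..31  ttl  (1B, 1-aligned)
31..32  -- padding (1B)
32..36  length  (4B, 4-aligned)
36..38  payload_len  (2B, 2-aligned)
38..40  -- padding (2B)
40..44  window  (4B, 4-aligned)
sizeof = 44, alignof = 4
data bytes 38, size 44 → padding 6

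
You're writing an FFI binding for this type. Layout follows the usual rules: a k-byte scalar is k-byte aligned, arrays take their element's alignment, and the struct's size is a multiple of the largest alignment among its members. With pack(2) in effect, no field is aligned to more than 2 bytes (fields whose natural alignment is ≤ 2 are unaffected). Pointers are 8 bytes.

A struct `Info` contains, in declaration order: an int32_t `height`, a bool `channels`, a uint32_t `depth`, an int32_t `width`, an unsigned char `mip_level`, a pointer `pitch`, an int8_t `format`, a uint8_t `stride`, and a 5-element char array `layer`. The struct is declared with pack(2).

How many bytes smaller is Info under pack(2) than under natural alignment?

8

natural layout:
  height at 0 (size 4, align 4) → ends 4
  channels at 4 (size 1, align 1) → ends 5
  pad 3 to align 4 for depth
  depth at 8 (size 4, align 4) → ends 12
  width at 12 (size 4, align 4) → ends 16
  mip_level at 16 (size 1, align 1) → ends 17
  pad 7 to align 8 for pitch
  pitch at 24 (size 8, align 8) → ends 32
  format at 32 (size 1, align 1) → ends 33
  stride at 33 (size 1, align 1) → ends 34
  layer at 34 (size 5, align 1) → ends 39
  tail pad 1 to reach multiple of 8
  total 40 bytes, alignment 8
packed(2) layout:
  height at 0 (size 4, align 2) → ends 4
  channels at 4 (size 1, align 1) → ends 5
  pad 1 to align 2 for depth
  depth at 6 (size 4, align 2) → ends 10
  width at 10 (size 4, align 2) → ends 14
  mip_level at 14 (size 1, align 1) → ends 15
  pad 1 to align 2 for pitch
  pitch at 16 (size 8, align 2) → ends 24
  format at 24 (size 1, align 1) → ends 25
  stride at 25 (size 1, align 1) → ends 26
  layer at 26 (size 5, align 1) → ends 31
  tail pad 1 to reach multiple of 2
  total 32 bytes, alignment 2
40 − 32 = 8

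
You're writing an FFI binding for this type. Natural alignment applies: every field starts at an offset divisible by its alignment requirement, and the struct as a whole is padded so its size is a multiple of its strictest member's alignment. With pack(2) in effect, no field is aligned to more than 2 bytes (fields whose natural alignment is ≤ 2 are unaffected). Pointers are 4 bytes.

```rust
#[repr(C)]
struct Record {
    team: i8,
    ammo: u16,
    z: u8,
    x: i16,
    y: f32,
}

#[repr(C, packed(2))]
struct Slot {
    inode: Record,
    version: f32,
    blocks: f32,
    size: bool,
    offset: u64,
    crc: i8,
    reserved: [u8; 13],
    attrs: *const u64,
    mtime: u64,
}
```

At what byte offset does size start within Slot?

20

Record: @0: team [1B, align 1] → 1; +1 pad (align 2); @2: ammo [2B, align 2] → 4; @4: z [1B, align 1] → 5; +1 pad (align 2); @6: x [2B, align 2] → 8; @8: y [4B, align 4] → 12; size 12, align 4
@0: inode [12B, align 2] → 12
@12: version [4B, align 2] → 16
@16: blocks [4B, align 2] → 20
@20: size [1B, align 1] → 21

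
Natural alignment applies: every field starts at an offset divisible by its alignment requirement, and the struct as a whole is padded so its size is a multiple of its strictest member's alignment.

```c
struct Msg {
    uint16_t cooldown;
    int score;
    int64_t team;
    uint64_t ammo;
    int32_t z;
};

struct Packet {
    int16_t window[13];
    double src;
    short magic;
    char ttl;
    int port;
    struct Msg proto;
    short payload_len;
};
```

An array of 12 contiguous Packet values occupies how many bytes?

1056

Msg: 0..2  cooldown  (2B, 2-aligned); 2..4  -- padding (2B); 4..8  score  (4B, 4-aligned); 8..16  team  (8B, 8-aligned); 16..24  ammo  (8B, 8-aligned); 24..28  z  (4B, 4-aligned); 28..32  -- tail padding (4B); sizeof = 32, alignof = 8
0..26  window  (26B, 2-aligned)
26..32  -- padding (6B)
32..40  src  (8B, 8-aligned)
40..42  magic  (2B, 2-aligned)
42..43  ttl  (1B, 1-aligned)
43..44  -- padding (1B)
44..48  port  (4B, 4-aligned)
48..80  proto  (32B, 8-aligned)
80..82  payload_len  (2B, 2-aligned)
82..88  -- tail padding (6B)
sizeof = 88, alignof = 8
array of 12: 12 × 88 = 1056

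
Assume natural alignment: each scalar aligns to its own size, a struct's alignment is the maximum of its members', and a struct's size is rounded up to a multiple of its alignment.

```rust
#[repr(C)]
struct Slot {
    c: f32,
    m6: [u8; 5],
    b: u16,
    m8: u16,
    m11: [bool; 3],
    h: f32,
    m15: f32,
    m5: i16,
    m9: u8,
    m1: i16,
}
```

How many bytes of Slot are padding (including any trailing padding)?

0..4  c  (4B, 4-aligned)
4..9  m6  (5B, 1-aligned)
9..10  -- padding (1B)
10..12  b  (2B, 2-aligned)
12..14  m8  (2B, 2-aligned)
14..17  m11  (3B, 1-aligned)
17..20  -- padding (3B)
20..24  h  (4B, 4-aligned)
24..28  m15  (4B, 4-aligned)
28..30  m5  (2B, 2-aligned)
30..31  m9  (1B, 1-aligned)
31..32  -- padding (1B)
32..34  m1  (2B, 2-aligned)
34..36  -- tail padding (2B)
sizeof = 36, alignof = 4
data bytes 29, size 36 → padding 7

7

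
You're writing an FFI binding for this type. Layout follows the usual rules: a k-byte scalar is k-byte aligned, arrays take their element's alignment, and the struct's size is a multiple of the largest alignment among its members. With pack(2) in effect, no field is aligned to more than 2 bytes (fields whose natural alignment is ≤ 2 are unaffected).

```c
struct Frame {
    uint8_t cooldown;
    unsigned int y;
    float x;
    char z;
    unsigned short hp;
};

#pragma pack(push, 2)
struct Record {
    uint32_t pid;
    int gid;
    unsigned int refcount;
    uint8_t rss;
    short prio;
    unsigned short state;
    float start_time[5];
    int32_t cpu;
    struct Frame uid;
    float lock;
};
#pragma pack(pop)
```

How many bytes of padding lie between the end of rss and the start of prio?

Frame: @0: cooldown [1B, align 1] → 1; +3 pad (align 4); @4: y [4B, align 4] → 8; @8: x [4B, align 4] → 12; @12: z [1B, align 1] → 13; +1 pad (align 2); @14: hp [2B, align 2] → 16; size 16, align 4
@0: pid [4B, align 2] → 4
@4: gid [4B, align 2] → 8
@8: refcount [4B, align 2] → 12
@12: rss [1B, align 1] → 13
+1 pad (align 2)
@14: prio [2B, align 2] → 16

1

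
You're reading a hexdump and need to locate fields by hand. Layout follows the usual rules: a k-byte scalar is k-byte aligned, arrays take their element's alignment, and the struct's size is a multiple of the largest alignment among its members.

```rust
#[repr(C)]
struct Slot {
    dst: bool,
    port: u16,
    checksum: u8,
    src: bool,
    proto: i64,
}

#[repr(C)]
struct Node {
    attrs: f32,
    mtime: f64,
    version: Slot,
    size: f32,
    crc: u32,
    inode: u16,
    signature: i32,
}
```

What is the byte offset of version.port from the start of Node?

18

Slot: dst at 0 (size 1, align 1) → ends 1; pad 1 to align 2 for port; port at 2 (size 2, align 2) → ends 4; checksum at 4 (size 1, align 1) → ends 5; src at 5 (size 1, align 1) → ends 6; pad 2 to align 8 for proto; proto at 8 (size 8, align 8) → ends 16; total 16 bytes, alignment 8
attrs at 0 (size 4, align 4) → ends 4
pad 4 to align 8 for mtime
mtime at 8 (size 8, align 8) → ends 16
version at 16 (size 16, align 8) → ends 32
within Slot: port at 2
16 + 2 = 18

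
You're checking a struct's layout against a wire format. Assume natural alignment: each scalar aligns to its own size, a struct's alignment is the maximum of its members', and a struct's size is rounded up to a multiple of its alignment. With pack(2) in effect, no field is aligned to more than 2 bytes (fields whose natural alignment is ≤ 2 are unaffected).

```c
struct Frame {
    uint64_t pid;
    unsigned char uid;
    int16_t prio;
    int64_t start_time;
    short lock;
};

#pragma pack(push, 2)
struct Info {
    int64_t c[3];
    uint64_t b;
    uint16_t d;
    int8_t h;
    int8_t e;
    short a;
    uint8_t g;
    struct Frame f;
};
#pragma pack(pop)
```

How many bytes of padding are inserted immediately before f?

1

Frame: 0..8  pid  (8B, 8-aligned); 8..9  uid  (1B, 1-aligned); 9..10  -- padding (1B); 10..12  prio  (2B, 2-aligned); 12..16  -- padding (4B); 16..24  start_time  (8B, 8-aligned); 24..26  lock  (2B, 2-aligned); 26..32  -- tail padding (6B); sizeof = 32, alignof = 8
0..24  c  (24B, 2-aligned)
24..32  b  (8B, 2-aligned)
32..34  d  (2B, 2-aligned)
34..35  h  (1B, 1-aligned)
35..36  e  (1B, 1-aligned)
36..38  a  (2B, 2-aligned)
38..39  g  (1B, 1-aligned)
39..40  -- padding (1B)
40..72  f  (32B, 2-aligned)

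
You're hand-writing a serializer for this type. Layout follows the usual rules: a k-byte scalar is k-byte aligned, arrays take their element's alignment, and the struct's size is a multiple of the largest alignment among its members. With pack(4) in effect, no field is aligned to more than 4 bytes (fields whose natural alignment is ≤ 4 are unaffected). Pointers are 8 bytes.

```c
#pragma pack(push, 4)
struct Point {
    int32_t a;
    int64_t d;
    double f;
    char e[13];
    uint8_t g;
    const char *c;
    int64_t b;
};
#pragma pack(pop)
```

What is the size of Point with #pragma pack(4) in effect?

a at 0 (size 4, align 4) → ends 4
d at 4 (size 8, align 4) → ends 12
f at 12 (size 8, align 4) → ends 20
e at 20 (size 13, align 1) → ends 33
g at 33 (size 1, align 1) → ends 34
pad 2 to align 4 for c
c at 36 (size 8, align 4) → ends 44
b at 44 (size 8, align 4) → ends 52
total 52 bytes, alignment 4

52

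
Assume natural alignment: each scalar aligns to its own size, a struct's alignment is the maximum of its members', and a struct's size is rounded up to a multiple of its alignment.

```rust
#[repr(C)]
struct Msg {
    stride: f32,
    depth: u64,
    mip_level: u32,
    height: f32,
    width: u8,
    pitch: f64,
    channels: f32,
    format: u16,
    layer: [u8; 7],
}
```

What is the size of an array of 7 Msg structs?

stride at 0 (size 4, align 4) → ends 4
pad 4 to align 8 for depth
depth at 8 (size 8, align 8) → ends 16
mip_level at 16 (size 4, align 4) → ends 20
height at 20 (size 4, align 4) → ends 24
width at 24 (size 1, align 1) → ends 25
pad 7 to align 8 for pitch
pitch at 32 (size 8, align 8) → ends 40
channels at 40 (size 4, align 4) → ends 44
format at 44 (size 2, align 2) → ends 46
layer at 46 (size 7, align 1) → ends 53
tail pad 3 to reach multiple of 8
total 56 bytes, alignment 8
array of 7: 7 × 56 = 392

392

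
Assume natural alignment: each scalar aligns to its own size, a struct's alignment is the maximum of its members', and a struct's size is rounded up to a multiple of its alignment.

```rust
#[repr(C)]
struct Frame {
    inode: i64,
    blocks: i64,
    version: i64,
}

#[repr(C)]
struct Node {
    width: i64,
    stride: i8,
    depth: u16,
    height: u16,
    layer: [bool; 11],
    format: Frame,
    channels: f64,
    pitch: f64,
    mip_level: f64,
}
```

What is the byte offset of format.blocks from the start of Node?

Frame: 0..8  inode  (8B, 8-aligned); 8..16  blocks  (8B, 8-aligned); 16..24  version  (8B, 8-aligned); sizeof = 24, alignof = 8
0..8  width  (8B, 8-aligned)
8..9  stride  (1B, 1-aligned)
9..10  -- padding (1B)
10..12  depth  (2B, 2-aligned)
12..14  height  (2B, 2-aligned)
14..25  layer  (11B, 1-aligned)
25..32  -- padding (7B)
32..56  format  (24B, 8-aligned)
within Frame: blocks at 8
32 + 8 = 40

40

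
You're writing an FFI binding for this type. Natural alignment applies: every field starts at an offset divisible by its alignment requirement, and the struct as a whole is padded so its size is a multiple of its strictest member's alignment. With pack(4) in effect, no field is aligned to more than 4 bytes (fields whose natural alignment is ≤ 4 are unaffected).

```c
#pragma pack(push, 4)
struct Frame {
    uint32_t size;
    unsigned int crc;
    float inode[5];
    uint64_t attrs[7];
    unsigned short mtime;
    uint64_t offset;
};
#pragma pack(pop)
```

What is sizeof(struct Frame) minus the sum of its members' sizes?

0..4  size  (4B, 4-aligned)
4..8  crc  (4B, 4-aligned)
8..28  inode  (20B, 4-aligned)
28..84  attrs  (56B, 4-aligned)
84..86  mtime  (2B, 2-aligned)
86..88  -- padding (2B)
88..96  offset  (8B, 4-aligned)
sizeof = 96, alignof = 4
data bytes 94, size 96 → padding 2

2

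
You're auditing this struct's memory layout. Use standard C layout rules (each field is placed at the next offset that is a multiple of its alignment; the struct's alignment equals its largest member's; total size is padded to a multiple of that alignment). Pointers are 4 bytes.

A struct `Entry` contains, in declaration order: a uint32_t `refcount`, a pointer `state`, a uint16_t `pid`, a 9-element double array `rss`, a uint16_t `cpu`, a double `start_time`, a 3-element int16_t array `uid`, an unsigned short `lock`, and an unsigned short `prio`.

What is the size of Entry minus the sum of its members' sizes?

18

0..4  refcount  (4B, 4-aligned)
4..8  state  (4B, 4-aligned)
8..10  pid  (2B, 2-aligned)
10..16  -- padding (6B)
16..88  rss  (72B, 8-aligned)
88..90  cpu  (2B, 2-aligned)
90..96  -- padding (6B)
96..104  start_time  (8B, 8-aligned)
104..110  uid  (6B, 2-aligned)
110..112  lock  (2B, 2-aligned)
112..114  prio  (2B, 2-aligned)
114..120  -- tail padding (6B)
sizeof = 120, alignof = 8
data bytes 102, size 120 → padding 18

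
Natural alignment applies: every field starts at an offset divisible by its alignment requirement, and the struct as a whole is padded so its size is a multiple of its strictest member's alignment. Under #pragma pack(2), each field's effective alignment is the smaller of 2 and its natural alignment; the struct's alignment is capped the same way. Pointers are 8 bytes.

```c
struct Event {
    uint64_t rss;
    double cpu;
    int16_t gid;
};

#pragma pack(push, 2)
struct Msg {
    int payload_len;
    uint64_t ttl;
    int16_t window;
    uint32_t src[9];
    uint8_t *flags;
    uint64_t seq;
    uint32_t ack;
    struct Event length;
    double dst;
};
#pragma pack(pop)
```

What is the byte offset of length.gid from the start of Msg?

86

Event: rss at 0 (size 8, align 8) → ends 8; cpu at 8 (size 8, align 8) → ends 16; gid at 16 (size 2, align 2) → ends 18; tail pad 6 to reach multiple of 8; total 24 bytes, alignment 8
payload_len at 0 (size 4, align 2) → ends 4
ttl at 4 (size 8, align 2) → ends 12
window at 12 (size 2, align 2) → ends 14
src at 14 (size 36, align 2) → ends 50
flags at 50 (size 8, align 2) → ends 58
seq at 58 (size 8, align 2) → ends 66
ack at 66 (size 4, align 2) → ends 70
length at 70 (size 24, align 2) → ends 94
within Event: gid at 16
70 + 16 = 86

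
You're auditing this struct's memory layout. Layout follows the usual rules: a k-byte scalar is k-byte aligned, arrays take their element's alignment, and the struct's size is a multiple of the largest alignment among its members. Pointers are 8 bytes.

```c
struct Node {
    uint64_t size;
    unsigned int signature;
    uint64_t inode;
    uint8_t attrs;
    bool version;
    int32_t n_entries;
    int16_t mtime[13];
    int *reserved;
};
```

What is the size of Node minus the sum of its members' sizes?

12

size at 0 (size 8, align 8) → ends 8
signature at 8 (size 4, align 4) → ends 12
pad 4 to align 8 for inode
inode at 16 (size 8, align 8) → ends 24
attrs at 24 (size 1, align 1) → ends 25
version at 25 (size 1, align 1) → ends 26
pad 2 to align 4 for n_entries
n_entries at 28 (size 4, align 4) → ends 32
mtime at 32 (size 26, align 2) → ends 58
pad 6 to align 8 for reserved
reserved at 64 (size 8, align 8) → ends 72
total 72 bytes, alignment 8
data bytes 60, size 72 → padding 12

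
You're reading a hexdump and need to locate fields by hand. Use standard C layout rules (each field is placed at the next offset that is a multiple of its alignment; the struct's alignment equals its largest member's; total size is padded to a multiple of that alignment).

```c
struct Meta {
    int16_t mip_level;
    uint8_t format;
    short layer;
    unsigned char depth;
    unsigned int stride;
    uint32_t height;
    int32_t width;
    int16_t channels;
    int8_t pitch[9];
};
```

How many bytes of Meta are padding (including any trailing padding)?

mip_level at 0 (size 2, align 2) → ends 2
format at 2 (size 1, align 1) → ends 3
pad 1 to align 2 for layer
layer at 4 (size 2, align 2) → ends 6
depth at 6 (size 1, align 1) → ends 7
pad 1 to align 4 for stride
stride at 8 (size 4, align 4) → ends 12
height at 12 (size 4, align 4) → ends 16
width at 16 (size 4, align 4) → ends 20
channels at 20 (size 2, align 2) → ends 22
pitch at 22 (size 9, align 1) → ends 31
tail pad 1 to reach multiple of 4
total 32 bytes, alignment 4
data bytes 29, size 32 → padding 3

3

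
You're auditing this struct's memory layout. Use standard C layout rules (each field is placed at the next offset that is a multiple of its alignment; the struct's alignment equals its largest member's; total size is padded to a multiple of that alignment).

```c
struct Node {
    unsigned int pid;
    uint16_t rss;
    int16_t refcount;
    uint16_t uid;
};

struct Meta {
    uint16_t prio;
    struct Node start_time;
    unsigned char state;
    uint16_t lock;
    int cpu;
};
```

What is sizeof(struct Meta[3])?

72

Node: pid at 0 (size 4, align 4) → ends 4; rss at 4 (size 2, align 2) → ends 6; refcount at 6 (size 2, align 2) → ends 8; uid at 8 (size 2, align 2) → ends 10; tail pad 2 to reach multiple of 4; total 12 bytes, alignment 4
prio at 0 (size 2, align 2) → ends 2
pad 2 to align 4 for start_time
start_time at 4 (size 12, align 4) → ends 16
state at 16 (size 1, align 1) → ends 17
pad 1 to align 2 for lock
lock at 18 (size 2, align 2) → ends 20
cpu at 20 (size 4, align 4) → ends 24
total 24 bytes, alignment 4
array of 3: 3 × 24 = 72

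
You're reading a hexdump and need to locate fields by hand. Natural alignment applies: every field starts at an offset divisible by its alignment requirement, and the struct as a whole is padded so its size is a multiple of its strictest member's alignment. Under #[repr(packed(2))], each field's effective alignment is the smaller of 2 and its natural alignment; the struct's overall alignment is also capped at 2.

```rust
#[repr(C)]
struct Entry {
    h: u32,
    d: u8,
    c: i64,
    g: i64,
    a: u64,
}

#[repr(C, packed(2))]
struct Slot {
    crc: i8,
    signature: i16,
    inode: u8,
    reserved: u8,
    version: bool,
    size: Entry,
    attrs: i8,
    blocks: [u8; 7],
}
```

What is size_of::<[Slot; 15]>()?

Entry: @0: h [4B, align 4] → 4; @4: d [1B, align 1] → 5; +3 pad (align 8); @8: c [8B, align 8] → 16; @16: g [8B, align 8] → 24; @24: a [8B, align 8] → 32; size 32, align 8
@0: crc [1B, align 1] → 1
+1 pad (align 2)
@2: signature [2B, align 2] → 4
@4: inode [1B, align 1] → 5
@5: reserved [1B, align 1] → 6
@6: version [1B, align 1] → 7
+1 pad (align 2)
@8: size [32B, align 2] → 40
@40: attrs [1B, align 1] → 41
@41: blocks [7B, align 1] → 48
size 48, align 2
array of 15: 15 × 48 = 720

720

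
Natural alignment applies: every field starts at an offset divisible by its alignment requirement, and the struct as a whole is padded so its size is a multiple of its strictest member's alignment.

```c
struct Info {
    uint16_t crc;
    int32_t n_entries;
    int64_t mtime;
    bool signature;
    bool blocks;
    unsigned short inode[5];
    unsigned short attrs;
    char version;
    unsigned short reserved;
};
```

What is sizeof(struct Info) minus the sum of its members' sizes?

9

crc at 0 (size 2, align 2) → ends 2
pad 2 to align 4 for n_entries
n_entries at 4 (size 4, align 4) → ends 8
mtime at 8 (size 8, align 8) → ends 16
signature at 16 (size 1, align 1) → ends 17
blocks at 17 (size 1, align 1) → ends 18
inode at 18 (size 10, align 2) → ends 28
attrs at 28 (size 2, align 2) → ends 30
version at 30 (size 1, align 1) → ends 31
pad 1 to align 2 for reserved
reserved at 32 (size 2, align 2) → ends 34
tail pad 6 to reach multiple of 8
total 40 bytes, alignment 8
data bytes 31, size 40 → padding 9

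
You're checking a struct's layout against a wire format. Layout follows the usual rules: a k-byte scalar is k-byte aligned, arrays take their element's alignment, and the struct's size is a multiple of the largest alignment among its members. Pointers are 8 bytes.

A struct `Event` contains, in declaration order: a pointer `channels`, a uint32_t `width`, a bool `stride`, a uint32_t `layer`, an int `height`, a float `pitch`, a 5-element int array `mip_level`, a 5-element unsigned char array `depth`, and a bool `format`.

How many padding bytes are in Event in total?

channels at 0 (size 8, align 8) → ends 8
width at 8 (size 4, align 4) → ends 12
stride at 12 (size 1, align 1) → ends 13
pad 3 to align 4 for layer
layer at 16 (size 4, align 4) → ends 20
height at 20 (size 4, align 4) → ends 24
pitch at 24 (size 4, align 4) → ends 28
mip_level at 28 (size 20, align 4) → ends 48
depth at 48 (size 5, align 1) → ends 53
format at 53 (size 1, align 1) → ends 54
tail pad 2 to reach multiple of 8
total 56 bytes, alignment 8
data bytes 51, size 56 → padding 5

5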